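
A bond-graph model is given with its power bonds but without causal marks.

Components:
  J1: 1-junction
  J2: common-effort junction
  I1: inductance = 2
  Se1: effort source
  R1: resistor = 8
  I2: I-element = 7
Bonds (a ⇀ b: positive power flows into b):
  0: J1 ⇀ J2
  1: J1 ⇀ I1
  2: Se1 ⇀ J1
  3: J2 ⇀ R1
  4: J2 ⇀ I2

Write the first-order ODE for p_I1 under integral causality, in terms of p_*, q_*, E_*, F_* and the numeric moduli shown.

dp_I1/dt = E_Se1 - 4*p_I1 + 8*p_I2/7

b2 stroke→J1  (source Se1 imposes e)
b1 stroke→I1  (I1 integral (f out))
b0 stroke→J1  (common-f at J1 fixed by 1)
b4 stroke→I2  (I2 outputs flow p/I2)
b3 stroke→J2  (J2: last free bond brings effort in)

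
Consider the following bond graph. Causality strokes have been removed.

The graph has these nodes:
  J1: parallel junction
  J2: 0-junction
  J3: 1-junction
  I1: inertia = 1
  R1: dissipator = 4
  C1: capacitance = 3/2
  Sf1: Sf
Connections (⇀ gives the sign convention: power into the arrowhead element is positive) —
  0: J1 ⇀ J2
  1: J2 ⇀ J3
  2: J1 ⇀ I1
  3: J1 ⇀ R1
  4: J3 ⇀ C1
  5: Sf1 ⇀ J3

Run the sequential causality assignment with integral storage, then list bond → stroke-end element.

β0 |J2
β1 |J3
β2 |I1
β3 |J1
β4 |J3
β5 |Sf1

b5 stroke at Sf1  (Sf1 fixes flow; stroke at Sf1)
b1 stroke at J3  (1-jn J3 has f-setter on 5)
b4 stroke at J3  (J3: bond 5 brought flow, rest push out)
b0 stroke at J2  (closing 0-jn rule on J2)
b2 stroke at I1  (I1 integral (f out))
b3 stroke at J1  (J1 needs exactly one e-in)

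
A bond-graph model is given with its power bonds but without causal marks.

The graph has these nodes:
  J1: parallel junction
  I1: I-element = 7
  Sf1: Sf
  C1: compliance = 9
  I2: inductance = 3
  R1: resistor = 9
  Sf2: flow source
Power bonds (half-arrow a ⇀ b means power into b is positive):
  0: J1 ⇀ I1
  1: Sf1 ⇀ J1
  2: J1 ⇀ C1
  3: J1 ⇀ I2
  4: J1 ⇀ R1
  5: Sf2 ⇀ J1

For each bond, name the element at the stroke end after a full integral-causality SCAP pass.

#0 |I1
#1 |Sf1
#2 |J1
#3 |I2
#4 |R1
#5 |Sf2

β1 stroke→Sf1  (Sf1 (Sf) sets flow on bond)
β5 stroke→Sf2  (Sf2 fixes flow; stroke at Sf2)
β0 stroke→I1  (I1 integral (f out))
β2 stroke→J1  (C1 integral (e out))
β3 stroke→I2  (common-e at J1 fixed by 2)
β4 stroke→R1  (J1 effort already set via bond 2)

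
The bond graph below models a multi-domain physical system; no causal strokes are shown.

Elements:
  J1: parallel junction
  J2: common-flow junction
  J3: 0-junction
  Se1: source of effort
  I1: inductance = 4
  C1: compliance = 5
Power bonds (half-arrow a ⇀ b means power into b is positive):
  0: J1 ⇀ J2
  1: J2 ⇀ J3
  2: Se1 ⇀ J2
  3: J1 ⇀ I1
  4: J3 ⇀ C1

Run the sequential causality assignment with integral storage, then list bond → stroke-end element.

b0 stroke at J1
b1 stroke at J2
b2 stroke at J2
b3 stroke at I1
b4 stroke at J3

bond 2 stroke at J2  (Se1: effort source, stroke at far end)
bond 3 stroke at I1  (I1: I, integral causality)
bond 0 stroke at J1  (closing 0-jn rule on J1)
bond 1 stroke at J2  (J2 flow already set via bond 0)
bond 4 stroke at J3  (J3 needs exactly one e-in)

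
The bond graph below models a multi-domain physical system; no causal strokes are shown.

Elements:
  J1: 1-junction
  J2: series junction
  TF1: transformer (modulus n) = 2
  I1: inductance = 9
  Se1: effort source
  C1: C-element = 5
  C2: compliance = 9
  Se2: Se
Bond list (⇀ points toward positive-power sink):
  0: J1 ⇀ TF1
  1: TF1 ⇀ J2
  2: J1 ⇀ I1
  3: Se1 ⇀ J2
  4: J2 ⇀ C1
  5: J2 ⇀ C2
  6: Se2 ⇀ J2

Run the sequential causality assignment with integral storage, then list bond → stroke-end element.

bond 3 stroke at J2  (Se1 fixes effort; stroke away)
bond 6 stroke at J2  (source Se2 imposes e)
bond 2 stroke at I1  (I1 integral (f out))
bond 0 stroke at J1  (J1 flow already set via bond 2)
bond 1 stroke at TF1  (TF1: transformer flips bond 0)
bond 4 stroke at J2  (J2: bond 1 brought flow, rest push out)
bond 5 stroke at J2  (common-f at J2 fixed by 1)

β0 stroke→J1
β1 stroke→TF1
β2 stroke→I1
β3 stroke→J2
β4 stroke→J2
β5 stroke→J2
β6 stroke→J2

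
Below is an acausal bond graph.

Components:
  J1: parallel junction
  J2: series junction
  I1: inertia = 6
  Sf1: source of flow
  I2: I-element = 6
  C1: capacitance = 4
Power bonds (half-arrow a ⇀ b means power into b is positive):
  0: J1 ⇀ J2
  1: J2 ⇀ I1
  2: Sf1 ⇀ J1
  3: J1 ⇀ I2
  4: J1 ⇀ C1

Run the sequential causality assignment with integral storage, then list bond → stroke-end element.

β0 |J2
β1 |I1
β2 |Sf1
β3 |I2
β4 |J1

bond 2 stroke at Sf1  (Sf1 fixes flow; stroke at Sf1)
bond 1 stroke at I1  (prefer integral on I1)
bond 0 stroke at J2  (common-f at J2 fixed by 1)
bond 3 stroke at I2  (I2: I, integral causality)
bond 4 stroke at J1  (J1 needs exactly one e-in)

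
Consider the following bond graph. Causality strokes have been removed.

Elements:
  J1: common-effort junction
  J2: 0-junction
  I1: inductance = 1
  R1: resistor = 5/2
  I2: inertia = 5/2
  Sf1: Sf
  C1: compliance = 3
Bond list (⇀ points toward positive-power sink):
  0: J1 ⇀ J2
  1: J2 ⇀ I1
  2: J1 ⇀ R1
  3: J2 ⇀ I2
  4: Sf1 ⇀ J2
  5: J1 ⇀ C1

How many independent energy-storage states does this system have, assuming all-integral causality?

β4 →Sf1  (Sf1 (Sf) sets flow on bond)
β1 →I1  (I1 integral (f out))
β3 →I2  (I2: I, integral causality)
β0 →J2  (closing 0-jn rule on J2)
β5 →J1  (prefer integral on C1)
β2 →R1  (common-e at J1 fixed by 5)

3  (C1, I1, I2 all integral)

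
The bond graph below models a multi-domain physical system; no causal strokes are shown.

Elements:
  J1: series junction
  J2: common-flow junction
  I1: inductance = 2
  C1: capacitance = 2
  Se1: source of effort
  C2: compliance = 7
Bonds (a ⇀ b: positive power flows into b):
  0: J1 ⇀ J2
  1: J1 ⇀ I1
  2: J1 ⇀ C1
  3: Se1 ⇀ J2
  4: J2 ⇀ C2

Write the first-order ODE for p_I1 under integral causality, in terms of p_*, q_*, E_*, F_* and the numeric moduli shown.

β3 →J2  (Se1 (Se) sets effort on bond)
β1 →I1  (I1 outputs flow p/I1)
β0 →J1  (common-f at J1 fixed by 1)
β2 →J1  (J1: bond 1 brought flow, rest push out)
β4 →J2  (J2: bond 0 brought flow, rest push out)

dp_I1/dt = E_Se1 - q_C1/2 - q_C2/7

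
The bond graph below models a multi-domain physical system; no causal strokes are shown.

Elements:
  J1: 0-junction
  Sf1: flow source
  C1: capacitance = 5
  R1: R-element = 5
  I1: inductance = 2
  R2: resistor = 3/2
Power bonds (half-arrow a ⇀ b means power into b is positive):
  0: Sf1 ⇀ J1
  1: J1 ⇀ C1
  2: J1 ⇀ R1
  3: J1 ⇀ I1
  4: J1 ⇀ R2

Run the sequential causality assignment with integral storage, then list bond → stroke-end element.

#0 stroke→Sf1
#1 stroke→J1
#2 stroke→R1
#3 stroke→I1
#4 stroke→R2

β0 stroke at Sf1  (Sf1 fixes flow; stroke at Sf1)
β1 stroke at J1  (prefer integral on C1)
β2 stroke at R1  (common-e at J1 fixed by 1)
β3 stroke at I1  (J1: bond 1 brought effort, rest push out)
β4 stroke at R2  (common-e at J1 fixed by 1)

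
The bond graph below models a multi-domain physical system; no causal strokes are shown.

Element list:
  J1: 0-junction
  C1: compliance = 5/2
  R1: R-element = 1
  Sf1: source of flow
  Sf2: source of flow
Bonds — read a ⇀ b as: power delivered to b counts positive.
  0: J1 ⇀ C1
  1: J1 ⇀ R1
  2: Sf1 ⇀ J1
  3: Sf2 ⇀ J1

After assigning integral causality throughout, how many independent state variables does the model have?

b2 →Sf1  (Sf1 fixes flow; stroke at Sf1)
b3 →Sf2  (Sf2 fixes flow; stroke at Sf2)
b0 →J1  (C1 integral (e out))
b1 →R1  (0-jn J1 has e-setter on 0)

1  (C1 all integral)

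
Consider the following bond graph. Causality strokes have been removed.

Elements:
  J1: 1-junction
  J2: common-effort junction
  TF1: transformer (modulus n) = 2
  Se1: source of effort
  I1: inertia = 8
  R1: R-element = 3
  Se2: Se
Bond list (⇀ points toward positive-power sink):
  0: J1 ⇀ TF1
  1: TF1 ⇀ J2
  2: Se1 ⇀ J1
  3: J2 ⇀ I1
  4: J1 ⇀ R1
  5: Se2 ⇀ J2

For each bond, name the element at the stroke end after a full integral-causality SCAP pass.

β0 stroke at J1
β1 stroke at TF1
β2 stroke at J1
β3 stroke at I1
β4 stroke at R1
β5 stroke at J2

β2 →J1  (Se1: effort source, stroke at far end)
β5 →J2  (Se2 fixes effort; stroke away)
β1 →TF1  (J2 effort already set via bond 5)
β3 →I1  (0-jn J2 has e-setter on 5)
β0 →J1  (TF1: transformer flips bond 1)
β4 →R1  (closing 1-jn rule on J1)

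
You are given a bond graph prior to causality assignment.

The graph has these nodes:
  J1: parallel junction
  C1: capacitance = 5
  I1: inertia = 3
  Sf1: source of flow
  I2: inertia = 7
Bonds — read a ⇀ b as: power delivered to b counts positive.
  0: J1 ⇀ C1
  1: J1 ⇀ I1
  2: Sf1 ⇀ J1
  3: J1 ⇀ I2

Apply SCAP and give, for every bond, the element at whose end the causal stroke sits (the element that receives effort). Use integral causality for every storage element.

b2 stroke at Sf1  (Sf1 (Sf) sets flow on bond)
b0 stroke at J1  (prefer integral on C1)
b1 stroke at I1  (0-jn J1 has e-setter on 0)
b3 stroke at I2  (common-e at J1 fixed by 0)

#0 |J1
#1 |I1
#2 |Sf1
#3 |I2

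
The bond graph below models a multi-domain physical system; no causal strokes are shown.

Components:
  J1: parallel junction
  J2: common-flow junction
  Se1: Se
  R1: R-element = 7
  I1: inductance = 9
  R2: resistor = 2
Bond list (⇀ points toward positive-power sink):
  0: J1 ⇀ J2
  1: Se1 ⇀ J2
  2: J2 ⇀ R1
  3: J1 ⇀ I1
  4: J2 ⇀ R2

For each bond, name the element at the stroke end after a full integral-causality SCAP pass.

bond 1 stroke at J2  (Se1 (Se) sets effort on bond)
bond 3 stroke at I1  (I1 integral (f out))
bond 0 stroke at J1  (closing 0-jn rule on J1)
bond 2 stroke at J2  (J2 flow already set via bond 0)
bond 4 stroke at J2  (1-jn J2 has f-setter on 0)

b0 stroke→J1
b1 stroke→J2
b2 stroke→J2
b3 stroke→I1
b4 stroke→J2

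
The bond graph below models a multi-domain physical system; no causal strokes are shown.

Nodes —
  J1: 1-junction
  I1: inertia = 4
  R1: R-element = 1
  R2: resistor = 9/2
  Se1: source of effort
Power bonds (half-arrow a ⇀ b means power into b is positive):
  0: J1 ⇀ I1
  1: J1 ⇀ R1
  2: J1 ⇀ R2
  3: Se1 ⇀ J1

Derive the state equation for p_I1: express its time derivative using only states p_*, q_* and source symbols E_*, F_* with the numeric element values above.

dp_I1/dt = E_Se1 - 11*p_I1/8

β3 |J1  (source Se1 imposes e)
β0 |I1  (I1 outputs flow p/I1)
β1 |J1  (common-f at J1 fixed by 0)
β2 |J1  (J1: bond 0 brought flow, rest push out)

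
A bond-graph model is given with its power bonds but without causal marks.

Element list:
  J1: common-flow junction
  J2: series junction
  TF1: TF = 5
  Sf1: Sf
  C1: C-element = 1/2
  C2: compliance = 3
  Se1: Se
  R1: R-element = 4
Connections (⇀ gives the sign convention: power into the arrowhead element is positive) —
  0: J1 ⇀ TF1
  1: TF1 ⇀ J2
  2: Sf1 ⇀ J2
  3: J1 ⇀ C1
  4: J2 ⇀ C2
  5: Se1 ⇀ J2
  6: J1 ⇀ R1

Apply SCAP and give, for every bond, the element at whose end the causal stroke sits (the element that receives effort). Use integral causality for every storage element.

β2 |Sf1  (source Sf1 imposes f)
β5 |J2  (Se1: effort source, stroke at far end)
β1 |J2  (1-jn J2 has f-setter on 2)
β4 |J2  (J2: bond 2 brought flow, rest push out)
β0 |TF1  (TF1: transformer flips bond 1)
β3 |J1  (J1 flow already set via bond 0)
β6 |J1  (J1 flow already set via bond 0)

b0 stroke at TF1
b1 stroke at J2
b2 stroke at Sf1
b3 stroke at J1
b4 stroke at J2
b5 stroke at J2
b6 stroke at J1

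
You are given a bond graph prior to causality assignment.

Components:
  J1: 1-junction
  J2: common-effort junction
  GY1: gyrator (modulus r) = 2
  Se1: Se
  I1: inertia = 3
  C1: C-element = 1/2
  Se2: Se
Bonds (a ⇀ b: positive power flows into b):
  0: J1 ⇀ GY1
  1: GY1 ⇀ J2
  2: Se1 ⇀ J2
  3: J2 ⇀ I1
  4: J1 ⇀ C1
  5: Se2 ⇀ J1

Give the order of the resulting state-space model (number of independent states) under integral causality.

2  (C1, I1 all integral)

β2 →J2  (Se1 fixes effort; stroke away)
β5 →J1  (Se2 fixes effort; stroke away)
β1 →GY1  (0-jn J2 has e-setter on 2)
β3 →I1  (J2 effort already set via bond 2)
β0 →GY1  (GY1: gyrator matches bond 1)
β4 →J1  (J1 flow already set via bond 0)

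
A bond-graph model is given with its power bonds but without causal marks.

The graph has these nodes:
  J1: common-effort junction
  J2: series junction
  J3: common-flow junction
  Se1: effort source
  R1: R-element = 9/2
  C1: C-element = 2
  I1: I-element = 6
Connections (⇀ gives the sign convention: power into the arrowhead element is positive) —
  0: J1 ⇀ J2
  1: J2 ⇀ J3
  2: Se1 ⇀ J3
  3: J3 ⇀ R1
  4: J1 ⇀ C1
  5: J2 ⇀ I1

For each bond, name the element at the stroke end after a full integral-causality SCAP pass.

bond 2 stroke at J3  (Se1 (Se) sets effort on bond)
bond 4 stroke at J1  (C1: C, integral causality)
bond 0 stroke at J2  (J1 effort already set via bond 4)
bond 5 stroke at I1  (I1 integral (f out))
bond 1 stroke at J2  (J2: bond 5 brought flow, rest push out)
bond 3 stroke at J3  (J3 flow already set via bond 1)

bond 0 stroke at J2
bond 1 stroke at J2
bond 2 stroke at J3
bond 3 stroke at J3
bond 4 stroke at J1
bond 5 stroke at I1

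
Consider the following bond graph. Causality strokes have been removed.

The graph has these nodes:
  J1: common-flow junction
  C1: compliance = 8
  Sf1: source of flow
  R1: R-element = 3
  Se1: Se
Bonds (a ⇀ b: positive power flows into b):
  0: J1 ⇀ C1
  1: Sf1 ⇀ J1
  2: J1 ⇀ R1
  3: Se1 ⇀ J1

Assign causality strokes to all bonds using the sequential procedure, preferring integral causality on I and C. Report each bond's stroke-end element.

b1 stroke→Sf1  (Sf1 fixes flow; stroke at Sf1)
b3 stroke→J1  (source Se1 imposes e)
b0 stroke→J1  (1-jn J1 has f-setter on 1)
b2 stroke→J1  (J1: bond 1 brought flow, rest push out)

b0 →J1
b1 →Sf1
b2 →J1
b3 →J1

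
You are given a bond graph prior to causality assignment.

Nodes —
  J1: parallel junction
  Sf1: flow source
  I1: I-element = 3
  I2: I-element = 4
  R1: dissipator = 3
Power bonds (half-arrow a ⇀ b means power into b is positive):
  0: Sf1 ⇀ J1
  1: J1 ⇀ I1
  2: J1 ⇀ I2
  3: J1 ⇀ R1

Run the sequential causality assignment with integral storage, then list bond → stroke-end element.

β0 stroke→Sf1  (source Sf1 imposes f)
β1 stroke→I1  (I1: I, integral causality)
β2 stroke→I2  (I2: I, integral causality)
β3 stroke→J1  (J1: last free bond brings effort in)

b0 stroke→Sf1
b1 stroke→I1
b2 stroke→I2
b3 stroke→J1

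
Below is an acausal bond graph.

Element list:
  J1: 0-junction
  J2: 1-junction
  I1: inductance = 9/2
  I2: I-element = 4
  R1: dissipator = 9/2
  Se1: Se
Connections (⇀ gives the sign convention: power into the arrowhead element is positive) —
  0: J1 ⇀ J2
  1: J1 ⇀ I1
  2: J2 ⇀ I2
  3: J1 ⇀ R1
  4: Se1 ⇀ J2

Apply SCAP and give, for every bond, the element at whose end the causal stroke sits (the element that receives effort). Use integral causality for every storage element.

β4 →J2  (Se1 (Se) sets effort on bond)
β1 →I1  (I1: I, integral causality)
β2 →I2  (I2 outputs flow p/I2)
β0 →J2  (1-jn J2 has f-setter on 2)
β3 →J1  (J1 needs exactly one e-in)

#0 |J2
#1 |I1
#2 |I2
#3 |J1
#4 |J2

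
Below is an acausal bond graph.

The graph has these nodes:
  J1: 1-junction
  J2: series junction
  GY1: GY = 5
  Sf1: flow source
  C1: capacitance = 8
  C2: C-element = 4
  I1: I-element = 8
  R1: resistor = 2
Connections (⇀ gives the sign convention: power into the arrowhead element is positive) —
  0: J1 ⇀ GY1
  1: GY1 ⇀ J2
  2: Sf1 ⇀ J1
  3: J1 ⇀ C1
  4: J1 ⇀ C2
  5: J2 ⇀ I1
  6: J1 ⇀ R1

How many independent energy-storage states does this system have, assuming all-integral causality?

β2 stroke→Sf1  (Sf1: flow source, stroke at near end)
β0 stroke→J1  (1-jn J1 has f-setter on 2)
β3 stroke→J1  (common-f at J1 fixed by 2)
β4 stroke→J1  (common-f at J1 fixed by 2)
β6 stroke→J1  (J1 flow already set via bond 2)
β1 stroke→J2  (GY1 both-in/both-out from 0)
β5 stroke→I1  (J2 needs exactly one f-in)

3  (C1, C2, I1 all integral)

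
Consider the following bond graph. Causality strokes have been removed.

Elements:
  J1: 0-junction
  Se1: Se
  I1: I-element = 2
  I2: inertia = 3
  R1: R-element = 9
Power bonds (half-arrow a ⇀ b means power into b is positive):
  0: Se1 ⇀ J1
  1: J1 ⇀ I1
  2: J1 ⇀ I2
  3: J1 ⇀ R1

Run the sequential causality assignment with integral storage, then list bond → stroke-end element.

b0 →J1
b1 →I1
b2 →I2
b3 →R1

#0 |J1  (Se1: effort source, stroke at far end)
#1 |I1  (J1: bond 0 brought effort, rest push out)
#2 |I2  (J1 effort already set via bond 0)
#3 |R1  (common-e at J1 fixed by 0)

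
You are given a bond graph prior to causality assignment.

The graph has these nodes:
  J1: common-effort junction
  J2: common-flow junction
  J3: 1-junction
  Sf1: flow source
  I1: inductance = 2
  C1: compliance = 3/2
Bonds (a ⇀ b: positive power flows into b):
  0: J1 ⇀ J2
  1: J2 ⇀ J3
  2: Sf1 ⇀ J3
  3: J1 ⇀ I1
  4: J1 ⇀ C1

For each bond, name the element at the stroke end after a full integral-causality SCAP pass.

#0 |J2
#1 |J3
#2 |Sf1
#3 |I1
#4 |J1

β2 |Sf1  (source Sf1 imposes f)
β1 |J3  (J3: bond 2 brought flow, rest push out)
β0 |J2  (1-jn J2 has f-setter on 1)
β3 |I1  (I1 integral (f out))
β4 |J1  (J1: last free bond brings effort in)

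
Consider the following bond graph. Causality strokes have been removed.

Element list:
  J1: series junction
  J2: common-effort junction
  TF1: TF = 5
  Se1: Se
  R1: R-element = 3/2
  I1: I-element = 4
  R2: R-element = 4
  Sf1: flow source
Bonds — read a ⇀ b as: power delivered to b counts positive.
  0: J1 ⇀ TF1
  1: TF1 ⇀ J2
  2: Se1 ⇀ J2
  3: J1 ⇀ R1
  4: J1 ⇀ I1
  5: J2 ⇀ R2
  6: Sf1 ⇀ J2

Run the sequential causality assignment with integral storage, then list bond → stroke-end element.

bond 2 →J2  (Se1 fixes effort; stroke away)
bond 6 →Sf1  (source Sf1 imposes f)
bond 1 →TF1  (J2 effort already set via bond 2)
bond 5 →R2  (common-e at J2 fixed by 2)
bond 0 →J1  (through TF1, causality passes straight; one stroke at TF1)
bond 4 →I1  (I1 outputs flow p/I1)
bond 3 →J1  (J1 flow already set via bond 4)

β0 stroke→J1
β1 stroke→TF1
β2 stroke→J2
β3 stroke→J1
β4 stroke→I1
β5 stroke→R2
β6 stroke→Sf1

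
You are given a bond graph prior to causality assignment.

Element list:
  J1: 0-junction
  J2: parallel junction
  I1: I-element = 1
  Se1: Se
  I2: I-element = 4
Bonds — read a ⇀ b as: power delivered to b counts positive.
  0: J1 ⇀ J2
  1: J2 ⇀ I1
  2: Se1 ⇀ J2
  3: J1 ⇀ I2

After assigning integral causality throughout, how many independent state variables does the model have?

2  (I1, I2 all integral)

bond 2 stroke at J2  (Se1: effort source, stroke at far end)
bond 0 stroke at J1  (J2 effort already set via bond 2)
bond 1 stroke at I1  (0-jn J2 has e-setter on 2)
bond 3 stroke at I2  (J1: bond 0 brought effort, rest push out)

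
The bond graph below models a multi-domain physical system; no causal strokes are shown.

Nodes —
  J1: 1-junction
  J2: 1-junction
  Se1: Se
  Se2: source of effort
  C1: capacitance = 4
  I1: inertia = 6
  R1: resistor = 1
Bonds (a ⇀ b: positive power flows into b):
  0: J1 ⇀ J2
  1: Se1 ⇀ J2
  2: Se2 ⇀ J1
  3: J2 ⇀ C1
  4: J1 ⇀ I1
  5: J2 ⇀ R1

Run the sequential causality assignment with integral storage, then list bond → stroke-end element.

b0 →J1
b1 →J2
b2 →J1
b3 →J2
b4 →I1
b5 →J2

β1 stroke→J2  (Se1 (Se) sets effort on bond)
β2 stroke→J1  (Se2 (Se) sets effort on bond)
β3 stroke→J2  (prefer integral on C1)
β4 stroke→I1  (I1 integral (f out))
β0 stroke→J1  (common-f at J1 fixed by 4)
β5 stroke→J2  (J2: bond 0 brought flow, rest push out)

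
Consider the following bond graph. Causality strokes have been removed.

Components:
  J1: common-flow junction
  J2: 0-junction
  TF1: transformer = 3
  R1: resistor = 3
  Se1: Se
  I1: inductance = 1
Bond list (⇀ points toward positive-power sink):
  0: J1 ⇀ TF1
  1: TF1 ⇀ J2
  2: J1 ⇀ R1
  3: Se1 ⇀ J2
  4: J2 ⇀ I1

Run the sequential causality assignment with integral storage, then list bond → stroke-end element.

b3 |J2  (Se1: effort source, stroke at far end)
b1 |TF1  (common-e at J2 fixed by 3)
b4 |I1  (J2: bond 3 brought effort, rest push out)
b0 |J1  (TF1 one-in-one-out from 1)
b2 |R1  (closing 1-jn rule on J1)

#0 stroke at J1
#1 stroke at TF1
#2 stroke at R1
#3 stroke at J2
#4 stroke at I1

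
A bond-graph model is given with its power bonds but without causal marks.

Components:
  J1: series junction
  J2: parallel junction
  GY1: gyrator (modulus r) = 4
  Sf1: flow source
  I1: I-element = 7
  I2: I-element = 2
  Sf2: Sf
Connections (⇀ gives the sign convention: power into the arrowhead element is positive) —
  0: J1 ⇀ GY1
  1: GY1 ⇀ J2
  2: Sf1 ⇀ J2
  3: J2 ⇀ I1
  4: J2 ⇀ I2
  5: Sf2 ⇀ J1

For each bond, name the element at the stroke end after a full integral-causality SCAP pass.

b0 |J1
b1 |J2
b2 |Sf1
b3 |I1
b4 |I2
b5 |Sf2

b2 stroke at Sf1  (Sf1 fixes flow; stroke at Sf1)
b5 stroke at Sf2  (Sf2: flow source, stroke at near end)
b0 stroke at J1  (1-jn J1 has f-setter on 5)
b1 stroke at J2  (GY1: gyrator matches bond 0)
b3 stroke at I1  (J2: bond 1 brought effort, rest push out)
b4 stroke at I2  (common-e at J2 fixed by 1)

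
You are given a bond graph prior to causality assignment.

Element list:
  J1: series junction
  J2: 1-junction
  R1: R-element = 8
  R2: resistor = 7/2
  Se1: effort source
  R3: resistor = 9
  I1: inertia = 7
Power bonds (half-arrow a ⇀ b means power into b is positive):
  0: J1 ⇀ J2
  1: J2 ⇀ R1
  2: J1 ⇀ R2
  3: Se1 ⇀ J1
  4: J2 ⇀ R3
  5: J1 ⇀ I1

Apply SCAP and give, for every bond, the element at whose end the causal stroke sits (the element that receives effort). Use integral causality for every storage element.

bond 0 |J1
bond 1 |J2
bond 2 |J1
bond 3 |J1
bond 4 |J2
bond 5 |I1

#3 →J1  (Se1 fixes effort; stroke away)
#5 →I1  (I1 outputs flow p/I1)
#0 →J1  (J1: bond 5 brought flow, rest push out)
#2 →J1  (1-jn J1 has f-setter on 5)
#1 →J2  (J2 flow already set via bond 0)
#4 →J2  (1-jn J2 has f-setter on 0)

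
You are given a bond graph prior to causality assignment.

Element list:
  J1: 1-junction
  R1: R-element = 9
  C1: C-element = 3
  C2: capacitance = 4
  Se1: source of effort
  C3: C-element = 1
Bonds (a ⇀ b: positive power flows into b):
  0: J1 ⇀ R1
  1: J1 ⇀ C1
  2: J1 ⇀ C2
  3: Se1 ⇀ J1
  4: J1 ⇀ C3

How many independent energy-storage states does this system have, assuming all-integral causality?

3  (C1, C2, C3 all integral)

b3 |J1  (source Se1 imposes e)
b1 |J1  (prefer integral on C1)
b2 |J1  (prefer integral on C2)
b4 |J1  (prefer integral on C3)
b0 |R1  (J1: last free bond brings flow in)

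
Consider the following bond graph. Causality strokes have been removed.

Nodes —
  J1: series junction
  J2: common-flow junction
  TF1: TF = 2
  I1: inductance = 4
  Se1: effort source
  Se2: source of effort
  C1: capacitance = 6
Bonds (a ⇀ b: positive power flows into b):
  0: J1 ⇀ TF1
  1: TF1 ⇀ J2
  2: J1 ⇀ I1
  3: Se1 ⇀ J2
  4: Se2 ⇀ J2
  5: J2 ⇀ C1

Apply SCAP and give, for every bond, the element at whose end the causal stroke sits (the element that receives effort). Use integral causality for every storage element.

β3 stroke at J2  (Se1 (Se) sets effort on bond)
β4 stroke at J2  (Se2: effort source, stroke at far end)
β2 stroke at I1  (I1 outputs flow p/I1)
β0 stroke at J1  (J1: bond 2 brought flow, rest push out)
β1 stroke at TF1  (through TF1, causality passes straight; one stroke at TF1)
β5 stroke at J2  (J2 flow already set via bond 1)

β0 |J1
β1 |TF1
β2 |I1
β3 |J2
β4 |J2
β5 |J2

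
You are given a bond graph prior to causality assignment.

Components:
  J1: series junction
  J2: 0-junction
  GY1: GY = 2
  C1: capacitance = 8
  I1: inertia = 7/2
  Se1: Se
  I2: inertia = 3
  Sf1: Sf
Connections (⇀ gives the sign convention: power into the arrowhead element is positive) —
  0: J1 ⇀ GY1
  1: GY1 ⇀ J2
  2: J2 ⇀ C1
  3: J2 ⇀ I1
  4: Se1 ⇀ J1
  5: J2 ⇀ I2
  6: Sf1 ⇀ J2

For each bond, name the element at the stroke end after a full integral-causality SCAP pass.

b0 stroke→GY1
b1 stroke→GY1
b2 stroke→J2
b3 stroke→I1
b4 stroke→J1
b5 stroke→I2
b6 stroke→Sf1

b4 stroke at J1  (Se1: effort source, stroke at far end)
b6 stroke at Sf1  (Sf1: flow source, stroke at near end)
b0 stroke at GY1  (J1 needs exactly one f-in)
b1 stroke at GY1  (GY1: gyrator matches bond 0)
b2 stroke at J2  (C1 integral (e out))
b3 stroke at I1  (J2: bond 2 brought effort, rest push out)
b5 stroke at I2  (J2: bond 2 brought effort, rest push out)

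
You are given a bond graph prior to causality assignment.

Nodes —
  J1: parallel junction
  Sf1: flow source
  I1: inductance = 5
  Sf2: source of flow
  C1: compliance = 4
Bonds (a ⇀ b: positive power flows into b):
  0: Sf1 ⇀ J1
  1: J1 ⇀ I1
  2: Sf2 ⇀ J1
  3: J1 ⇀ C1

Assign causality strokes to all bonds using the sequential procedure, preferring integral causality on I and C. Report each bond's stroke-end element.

β0 stroke at Sf1
β1 stroke at I1
β2 stroke at Sf2
β3 stroke at J1

#0 stroke at Sf1  (source Sf1 imposes f)
#2 stroke at Sf2  (Sf2 (Sf) sets flow on bond)
#1 stroke at I1  (I1 outputs flow p/I1)
#3 stroke at J1  (only one effort-in slot at J1)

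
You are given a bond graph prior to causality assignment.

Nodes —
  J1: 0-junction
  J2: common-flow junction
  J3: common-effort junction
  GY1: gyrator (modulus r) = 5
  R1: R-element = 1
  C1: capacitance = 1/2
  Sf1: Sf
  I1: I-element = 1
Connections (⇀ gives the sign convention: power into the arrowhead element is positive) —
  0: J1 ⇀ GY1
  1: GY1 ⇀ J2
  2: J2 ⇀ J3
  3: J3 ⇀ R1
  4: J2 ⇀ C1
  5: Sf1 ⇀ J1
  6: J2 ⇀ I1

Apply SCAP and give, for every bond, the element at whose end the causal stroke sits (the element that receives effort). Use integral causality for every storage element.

β5 stroke at Sf1  (Sf1 (Sf) sets flow on bond)
β0 stroke at J1  (J1: last free bond brings effort in)
β1 stroke at J2  (GY1 both-in/both-out from 0)
β4 stroke at J2  (C1: C, integral causality)
β6 stroke at I1  (prefer integral on I1)
β2 stroke at J2  (J2: bond 6 brought flow, rest push out)
β3 stroke at J3  (closing 0-jn rule on J3)

#0 |J1
#1 |J2
#2 |J2
#3 |J3
#4 |J2
#5 |Sf1
#6 |I1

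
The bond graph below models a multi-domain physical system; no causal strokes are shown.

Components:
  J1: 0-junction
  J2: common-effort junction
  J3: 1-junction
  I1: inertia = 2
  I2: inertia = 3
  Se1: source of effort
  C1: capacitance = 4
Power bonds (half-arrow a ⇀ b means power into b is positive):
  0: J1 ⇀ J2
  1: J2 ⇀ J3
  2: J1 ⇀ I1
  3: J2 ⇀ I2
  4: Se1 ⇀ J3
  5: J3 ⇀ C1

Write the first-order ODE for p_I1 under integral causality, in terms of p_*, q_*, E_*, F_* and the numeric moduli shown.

dp_I1/dt = -E_Se1 + q_C1/4

b4 stroke→J3  (Se1 fixes effort; stroke away)
b2 stroke→I1  (I1 integral (f out))
b0 stroke→J1  (only one effort-in slot at J1)
b3 stroke→I2  (prefer integral on I2)
b1 stroke→J2  (J2: last free bond brings effort in)
b5 stroke→J3  (1-jn J3 has f-setter on 1)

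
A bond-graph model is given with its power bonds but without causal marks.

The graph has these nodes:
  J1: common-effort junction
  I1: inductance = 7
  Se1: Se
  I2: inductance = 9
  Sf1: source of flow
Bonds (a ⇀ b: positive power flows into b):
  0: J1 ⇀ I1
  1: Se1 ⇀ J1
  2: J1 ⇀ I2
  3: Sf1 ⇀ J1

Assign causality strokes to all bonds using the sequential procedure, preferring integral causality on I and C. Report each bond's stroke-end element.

β0 stroke at I1
β1 stroke at J1
β2 stroke at I2
β3 stroke at Sf1

β1 stroke→J1  (Se1 (Se) sets effort on bond)
β3 stroke→Sf1  (Sf1: flow source, stroke at near end)
β0 stroke→I1  (common-e at J1 fixed by 1)
β2 stroke→I2  (0-jn J1 has e-setter on 1)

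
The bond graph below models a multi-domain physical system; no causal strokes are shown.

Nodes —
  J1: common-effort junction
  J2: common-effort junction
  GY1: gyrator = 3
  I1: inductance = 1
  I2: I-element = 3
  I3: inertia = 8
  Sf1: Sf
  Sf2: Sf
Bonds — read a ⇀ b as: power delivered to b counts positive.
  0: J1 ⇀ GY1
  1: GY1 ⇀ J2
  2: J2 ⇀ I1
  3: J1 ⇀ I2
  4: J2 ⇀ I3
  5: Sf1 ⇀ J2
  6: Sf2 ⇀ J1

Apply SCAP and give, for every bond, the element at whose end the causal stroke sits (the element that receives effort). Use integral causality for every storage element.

bond 0 stroke→J1
bond 1 stroke→J2
bond 2 stroke→I1
bond 3 stroke→I2
bond 4 stroke→I3
bond 5 stroke→Sf1
bond 6 stroke→Sf2

b5 stroke at Sf1  (Sf1 (Sf) sets flow on bond)
b6 stroke at Sf2  (source Sf2 imposes f)
b2 stroke at I1  (I1 outputs flow p/I1)
b3 stroke at I2  (prefer integral on I2)
b0 stroke at J1  (only one effort-in slot at J1)
b1 stroke at J2  (GY1 both-in/both-out from 0)
b4 stroke at I3  (J2 effort already set via bond 1)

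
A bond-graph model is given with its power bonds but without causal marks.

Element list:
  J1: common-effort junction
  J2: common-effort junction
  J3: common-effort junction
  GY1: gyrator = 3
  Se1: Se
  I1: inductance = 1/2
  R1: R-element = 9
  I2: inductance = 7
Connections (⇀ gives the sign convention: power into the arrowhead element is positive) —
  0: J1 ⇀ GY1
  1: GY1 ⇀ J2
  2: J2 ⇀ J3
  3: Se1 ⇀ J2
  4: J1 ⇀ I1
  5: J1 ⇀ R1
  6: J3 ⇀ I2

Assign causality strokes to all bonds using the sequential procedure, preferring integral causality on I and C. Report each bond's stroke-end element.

bond 0 stroke→GY1
bond 1 stroke→GY1
bond 2 stroke→J3
bond 3 stroke→J2
bond 4 stroke→I1
bond 5 stroke→J1
bond 6 stroke→I2

b3 →J2  (Se1: effort source, stroke at far end)
b1 →GY1  (common-e at J2 fixed by 3)
b2 →J3  (J2 effort already set via bond 3)
b6 →I2  (0-jn J3 has e-setter on 2)
b0 →GY1  (GY1: gyrator matches bond 1)
b4 →I1  (I1 integral (f out))
b5 →J1  (closing 0-jn rule on J1)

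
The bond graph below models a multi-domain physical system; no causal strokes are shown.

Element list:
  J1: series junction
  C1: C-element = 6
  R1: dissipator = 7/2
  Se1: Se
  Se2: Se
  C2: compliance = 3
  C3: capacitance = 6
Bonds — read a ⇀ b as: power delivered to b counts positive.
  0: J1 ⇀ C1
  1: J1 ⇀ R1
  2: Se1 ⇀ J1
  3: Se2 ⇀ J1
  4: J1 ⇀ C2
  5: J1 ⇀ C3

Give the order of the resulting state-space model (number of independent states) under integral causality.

3  (C1, C2, C3 all integral)

#2 →J1  (source Se1 imposes e)
#3 →J1  (Se2 (Se) sets effort on bond)
#0 →J1  (C1 integral (e out))
#4 →J1  (prefer integral on C2)
#5 →J1  (C3: C, integral causality)
#1 →R1  (only one flow-in slot at J1)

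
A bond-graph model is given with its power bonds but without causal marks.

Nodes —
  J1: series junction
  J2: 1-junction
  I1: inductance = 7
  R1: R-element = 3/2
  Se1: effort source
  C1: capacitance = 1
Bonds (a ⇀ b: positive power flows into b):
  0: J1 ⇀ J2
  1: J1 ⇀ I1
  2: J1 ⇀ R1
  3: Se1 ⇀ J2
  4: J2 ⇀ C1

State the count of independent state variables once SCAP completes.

2  (C1, I1 all integral)

β3 →J2  (Se1: effort source, stroke at far end)
β1 →I1  (I1: I, integral causality)
β0 →J1  (J1: bond 1 brought flow, rest push out)
β2 →J1  (J1 flow already set via bond 1)
β4 →J2  (common-f at J2 fixed by 0)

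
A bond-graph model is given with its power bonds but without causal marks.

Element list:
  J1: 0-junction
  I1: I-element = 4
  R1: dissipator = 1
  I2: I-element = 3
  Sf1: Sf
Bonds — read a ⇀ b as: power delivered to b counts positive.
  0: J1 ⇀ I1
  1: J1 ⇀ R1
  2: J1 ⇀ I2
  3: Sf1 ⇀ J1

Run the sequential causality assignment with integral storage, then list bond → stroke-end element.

#3 |Sf1  (Sf1 (Sf) sets flow on bond)
#0 |I1  (prefer integral on I1)
#2 |I2  (prefer integral on I2)
#1 |J1  (closing 0-jn rule on J1)

#0 |I1
#1 |J1
#2 |I2
#3 |Sf1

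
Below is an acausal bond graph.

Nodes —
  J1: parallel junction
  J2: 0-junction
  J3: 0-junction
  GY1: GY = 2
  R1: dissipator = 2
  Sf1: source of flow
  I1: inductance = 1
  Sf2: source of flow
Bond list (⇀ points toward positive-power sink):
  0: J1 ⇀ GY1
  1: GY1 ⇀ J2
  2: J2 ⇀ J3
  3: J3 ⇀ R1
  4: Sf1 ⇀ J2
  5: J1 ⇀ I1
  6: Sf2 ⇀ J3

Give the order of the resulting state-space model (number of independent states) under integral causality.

1  (I1 all integral)

β4 stroke→Sf1  (Sf1: flow source, stroke at near end)
β6 stroke→Sf2  (Sf2: flow source, stroke at near end)
β5 stroke→I1  (I1 outputs flow p/I1)
β0 stroke→J1  (J1: last free bond brings effort in)
β1 stroke→J2  (through GY1, causality inverts; strokes same side of GY1)
β2 stroke→J3  (J2 effort already set via bond 1)
β3 stroke→R1  (J3 effort already set via bond 2)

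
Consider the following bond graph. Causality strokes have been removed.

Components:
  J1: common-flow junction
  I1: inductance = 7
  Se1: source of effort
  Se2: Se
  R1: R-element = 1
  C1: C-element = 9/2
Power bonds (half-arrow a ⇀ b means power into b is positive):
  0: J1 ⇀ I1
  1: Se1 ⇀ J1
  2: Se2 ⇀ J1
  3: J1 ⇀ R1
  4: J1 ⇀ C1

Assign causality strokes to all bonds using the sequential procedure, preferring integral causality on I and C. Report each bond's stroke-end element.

b0 stroke at I1
b1 stroke at J1
b2 stroke at J1
b3 stroke at J1
b4 stroke at J1

bond 1 stroke→J1  (Se1 (Se) sets effort on bond)
bond 2 stroke→J1  (source Se2 imposes e)
bond 0 stroke→I1  (I1 integral (f out))
bond 3 stroke→J1  (J1 flow already set via bond 0)
bond 4 stroke→J1  (1-jn J1 has f-setter on 0)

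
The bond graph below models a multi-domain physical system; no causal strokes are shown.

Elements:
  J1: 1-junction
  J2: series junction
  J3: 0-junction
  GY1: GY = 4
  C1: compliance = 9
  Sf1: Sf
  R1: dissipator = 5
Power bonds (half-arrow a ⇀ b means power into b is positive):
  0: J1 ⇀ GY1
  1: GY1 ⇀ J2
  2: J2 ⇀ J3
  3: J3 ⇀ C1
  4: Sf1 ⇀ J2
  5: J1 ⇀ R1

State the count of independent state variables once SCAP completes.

β4 stroke at Sf1  (Sf1 fixes flow; stroke at Sf1)
β1 stroke at J2  (common-f at J2 fixed by 4)
β2 stroke at J2  (J2 flow already set via bond 4)
β3 stroke at J3  (closing 0-jn rule on J3)
β0 stroke at J1  (GY1 both-in/both-out from 1)
β5 stroke at R1  (only one flow-in slot at J1)

1  (C1 all integral)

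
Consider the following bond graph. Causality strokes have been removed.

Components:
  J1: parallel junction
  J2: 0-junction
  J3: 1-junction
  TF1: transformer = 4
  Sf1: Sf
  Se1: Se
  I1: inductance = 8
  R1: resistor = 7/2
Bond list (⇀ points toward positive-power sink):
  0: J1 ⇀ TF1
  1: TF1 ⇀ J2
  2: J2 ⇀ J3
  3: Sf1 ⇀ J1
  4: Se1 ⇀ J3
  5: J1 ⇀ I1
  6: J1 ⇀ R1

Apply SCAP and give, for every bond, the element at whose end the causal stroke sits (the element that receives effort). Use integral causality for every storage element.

β3 →Sf1  (Sf1 fixes flow; stroke at Sf1)
β4 →J3  (Se1: effort source, stroke at far end)
β2 →J2  (only one flow-in slot at J3)
β1 →TF1  (J2: bond 2 brought effort, rest push out)
β0 →J1  (through TF1, causality passes straight; one stroke at TF1)
β5 →I1  (J1: bond 0 brought effort, rest push out)
β6 →R1  (J1: bond 0 brought effort, rest push out)

β0 →J1
β1 →TF1
β2 →J2
β3 →Sf1
β4 →J3
β5 →I1
β6 →R1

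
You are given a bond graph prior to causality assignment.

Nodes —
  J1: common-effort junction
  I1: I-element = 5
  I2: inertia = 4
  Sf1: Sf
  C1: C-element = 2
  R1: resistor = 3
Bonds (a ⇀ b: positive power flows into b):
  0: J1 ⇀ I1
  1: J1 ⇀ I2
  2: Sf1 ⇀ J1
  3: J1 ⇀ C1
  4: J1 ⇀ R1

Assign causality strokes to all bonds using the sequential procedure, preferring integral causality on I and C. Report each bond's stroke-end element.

#2 stroke→Sf1  (Sf1: flow source, stroke at near end)
#0 stroke→I1  (prefer integral on I1)
#1 stroke→I2  (I2: I, integral causality)
#3 stroke→J1  (C1 integral (e out))
#4 stroke→R1  (J1: bond 3 brought effort, rest push out)

b0 →I1
b1 →I2
b2 →Sf1
b3 →J1
b4 →R1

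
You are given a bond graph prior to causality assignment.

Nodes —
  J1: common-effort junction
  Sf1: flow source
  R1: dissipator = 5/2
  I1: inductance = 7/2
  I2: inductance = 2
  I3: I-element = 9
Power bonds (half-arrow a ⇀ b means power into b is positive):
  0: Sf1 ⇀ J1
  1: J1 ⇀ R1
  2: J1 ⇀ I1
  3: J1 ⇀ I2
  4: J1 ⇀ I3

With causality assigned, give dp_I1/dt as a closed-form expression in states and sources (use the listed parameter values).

dp_I1/dt = 5*F_Sf1/2 - 5*p_I1/7 - 5*p_I2/4 - 5*p_I3/18

#0 |Sf1  (Sf1 (Sf) sets flow on bond)
#2 |I1  (I1: I, integral causality)
#3 |I2  (I2: I, integral causality)
#4 |I3  (I3 outputs flow p/I3)
#1 |J1  (J1: last free bond brings effort in)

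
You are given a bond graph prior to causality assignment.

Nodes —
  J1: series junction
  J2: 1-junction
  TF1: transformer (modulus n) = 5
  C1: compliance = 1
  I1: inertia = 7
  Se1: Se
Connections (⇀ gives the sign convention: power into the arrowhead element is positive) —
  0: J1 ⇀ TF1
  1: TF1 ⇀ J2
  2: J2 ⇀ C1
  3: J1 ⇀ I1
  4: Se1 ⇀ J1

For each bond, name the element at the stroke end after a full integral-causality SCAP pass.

bond 4 →J1  (source Se1 imposes e)
bond 2 →J2  (prefer integral on C1)
bond 1 →TF1  (only one flow-in slot at J2)
bond 0 →J1  (TF1: transformer flips bond 1)
bond 3 →I1  (J1: last free bond brings flow in)

b0 stroke→J1
b1 stroke→TF1
b2 stroke→J2
b3 stroke→I1
b4 stroke→J1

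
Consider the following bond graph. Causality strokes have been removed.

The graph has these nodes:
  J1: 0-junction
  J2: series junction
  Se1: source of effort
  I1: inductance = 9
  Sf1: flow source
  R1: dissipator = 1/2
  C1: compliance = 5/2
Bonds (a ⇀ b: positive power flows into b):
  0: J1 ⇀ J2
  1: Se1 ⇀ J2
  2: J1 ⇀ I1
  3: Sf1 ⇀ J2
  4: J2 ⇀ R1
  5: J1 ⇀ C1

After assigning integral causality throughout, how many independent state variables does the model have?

2  (C1, I1 all integral)

#1 stroke at J2  (Se1 (Se) sets effort on bond)
#3 stroke at Sf1  (source Sf1 imposes f)
#0 stroke at J2  (J2 flow already set via bond 3)
#4 stroke at J2  (J2: bond 3 brought flow, rest push out)
#2 stroke at I1  (prefer integral on I1)
#5 stroke at J1  (closing 0-jn rule on J1)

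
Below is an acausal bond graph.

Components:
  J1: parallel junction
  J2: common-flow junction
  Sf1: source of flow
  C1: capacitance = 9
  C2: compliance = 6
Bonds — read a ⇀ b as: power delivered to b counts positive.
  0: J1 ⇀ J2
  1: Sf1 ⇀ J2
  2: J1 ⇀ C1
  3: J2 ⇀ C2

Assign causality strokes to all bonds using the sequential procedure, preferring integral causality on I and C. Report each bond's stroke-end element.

b1 →Sf1  (source Sf1 imposes f)
b0 →J2  (J2 flow already set via bond 1)
b3 →J2  (J2 flow already set via bond 1)
b2 →J1  (only one effort-in slot at J1)

β0 →J2
β1 →Sf1
β2 →J1
β3 →J2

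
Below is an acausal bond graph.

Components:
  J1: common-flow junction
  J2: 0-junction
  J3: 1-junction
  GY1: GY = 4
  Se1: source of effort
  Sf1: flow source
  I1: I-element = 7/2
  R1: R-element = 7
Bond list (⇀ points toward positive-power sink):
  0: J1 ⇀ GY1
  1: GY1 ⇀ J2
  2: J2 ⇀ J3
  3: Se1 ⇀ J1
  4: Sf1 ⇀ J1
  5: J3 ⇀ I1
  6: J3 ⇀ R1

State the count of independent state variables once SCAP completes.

bond 3 |J1  (Se1 (Se) sets effort on bond)
bond 4 |Sf1  (Sf1: flow source, stroke at near end)
bond 0 |J1  (J1 flow already set via bond 4)
bond 1 |J2  (GY1 both-in/both-out from 0)
bond 2 |J3  (common-e at J2 fixed by 1)
bond 5 |I1  (I1 outputs flow p/I1)
bond 6 |J3  (J3: bond 5 brought flow, rest push out)

1  (I1 all integral)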